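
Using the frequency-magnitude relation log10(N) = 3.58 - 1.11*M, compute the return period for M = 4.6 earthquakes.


log10(N) = 3.58 - 1.11*4.6 = -1.526
N = 10^-1.526 = 0.029785
T = 1/N = 1/0.029785 = 33.5738 years

33.5738


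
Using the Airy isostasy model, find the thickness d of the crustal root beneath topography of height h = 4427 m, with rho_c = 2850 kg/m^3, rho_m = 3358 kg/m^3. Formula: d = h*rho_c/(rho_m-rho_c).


rho_m - rho_c = 3358 - 2850 = 508
d = 4427 * 2850 / 508
= 12616950 / 508
= 24836.52 m

24836.52


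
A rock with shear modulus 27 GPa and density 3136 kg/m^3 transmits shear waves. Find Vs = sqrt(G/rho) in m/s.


Convert G to Pa: G = 27e9 Pa
Compute G/rho = 27e9 / 3136 = 8609693.8776
Vs = sqrt(8609693.8776) = 2934.23 m/s

2934.23


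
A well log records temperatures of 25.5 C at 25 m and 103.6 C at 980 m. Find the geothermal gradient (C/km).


dT = 103.6 - 25.5 = 78.1 C
dz = 980 - 25 = 955 m
gradient = dT/dz * 1000 = 78.1/955 * 1000 = 81.7801 C/km

81.7801


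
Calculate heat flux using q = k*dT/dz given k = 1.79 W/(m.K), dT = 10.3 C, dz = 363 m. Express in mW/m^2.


q = k * dT / dz * 1000
= 1.79 * 10.3 / 363 * 1000
= 0.050791 * 1000
= 50.7906 mW/m^2

50.7906


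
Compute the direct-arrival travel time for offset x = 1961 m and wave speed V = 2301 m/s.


t = x / V
= 1961 / 2301
= 0.8522 s

0.8522


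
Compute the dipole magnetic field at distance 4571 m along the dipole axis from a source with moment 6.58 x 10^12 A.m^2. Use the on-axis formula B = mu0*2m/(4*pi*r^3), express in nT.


m = 6.58 x 10^12 = 6580000000000 A.m^2
2m = 13160000000000 A.m^2
r^3 = 4571^3 = 95506661411
B = (4pi*10^-7) * 13160000000000 / (4*pi * 95506661411) * 1e9
= 16537343.728497 / 1200172103430.74 * 1e9
= 13779.1436 nT

13779.1436


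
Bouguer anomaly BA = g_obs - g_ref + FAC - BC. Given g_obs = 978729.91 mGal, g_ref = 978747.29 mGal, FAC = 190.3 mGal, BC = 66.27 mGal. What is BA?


BA = g_obs - g_ref + FAC - BC
= 978729.91 - 978747.29 + 190.3 - 66.27
= 106.65 mGal

106.65


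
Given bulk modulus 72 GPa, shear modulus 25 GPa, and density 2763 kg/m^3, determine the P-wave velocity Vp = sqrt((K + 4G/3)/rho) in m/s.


First compute the effective modulus:
K + 4G/3 = 72e9 + 4*25e9/3 = 105333333333.33 Pa
Then divide by density:
105333333333.33 / 2763 = 38122813.3671 Pa/(kg/m^3)
Take the square root:
Vp = sqrt(38122813.3671) = 6174.37 m/s

6174.37


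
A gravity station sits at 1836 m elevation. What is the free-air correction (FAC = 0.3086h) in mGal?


FAC = 0.3086 * h
= 0.3086 * 1836
= 566.5896 mGal

566.5896


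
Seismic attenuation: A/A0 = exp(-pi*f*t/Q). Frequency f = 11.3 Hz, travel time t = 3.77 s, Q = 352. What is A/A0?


pi*f*t/Q = pi*11.3*3.77/352 = 0.380213
A/A0 = exp(-0.380213) = 0.683716

0.683716


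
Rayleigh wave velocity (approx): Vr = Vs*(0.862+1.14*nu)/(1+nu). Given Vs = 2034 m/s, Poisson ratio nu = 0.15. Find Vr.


Numerator factor = 0.862 + 1.14*0.15 = 1.033
Denominator = 1 + 0.15 = 1.15
Vr = 2034 * 1.033 / 1.15 = 1827.06 m/s

1827.06


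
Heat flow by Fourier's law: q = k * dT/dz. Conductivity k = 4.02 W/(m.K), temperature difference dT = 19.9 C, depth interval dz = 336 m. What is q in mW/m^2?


q = k * dT / dz * 1000
= 4.02 * 19.9 / 336 * 1000
= 0.238089 * 1000
= 238.0893 mW/m^2

238.0893


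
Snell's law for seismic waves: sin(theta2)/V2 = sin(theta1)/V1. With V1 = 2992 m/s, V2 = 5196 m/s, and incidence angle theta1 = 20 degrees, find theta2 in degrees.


sin(theta1) = sin(20 deg) = 0.34202
sin(theta2) = V2/V1 * sin(theta1) = 5196/2992 * 0.34202 = 0.593963
theta2 = arcsin(0.593963) = 36.4387 degrees

36.4387


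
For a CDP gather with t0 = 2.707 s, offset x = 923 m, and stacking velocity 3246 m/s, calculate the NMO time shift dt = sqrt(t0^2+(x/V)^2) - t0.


x/Vnmo = 923/3246 = 0.28435
(x/Vnmo)^2 = 0.080855
t0^2 = 7.327849
sqrt(7.327849 + 0.080855) = 2.721893
dt = 2.721893 - 2.707 = 0.014893

0.014893


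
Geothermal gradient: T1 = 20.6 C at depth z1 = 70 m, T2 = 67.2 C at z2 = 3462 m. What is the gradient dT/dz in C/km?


dT = 67.2 - 20.6 = 46.6 C
dz = 3462 - 70 = 3392 m
gradient = dT/dz * 1000 = 46.6/3392 * 1000 = 13.7382 C/km

13.7382


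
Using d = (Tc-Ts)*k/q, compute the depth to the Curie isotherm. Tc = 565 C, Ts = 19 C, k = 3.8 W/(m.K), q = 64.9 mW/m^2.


T_Curie - T_surf = 565 - 19 = 546 C
Convert q to W/m^2: 64.9 mW/m^2 = 0.0649 W/m^2
d = 546 * 3.8 / 0.0649 = 31969.18 m

31969.18


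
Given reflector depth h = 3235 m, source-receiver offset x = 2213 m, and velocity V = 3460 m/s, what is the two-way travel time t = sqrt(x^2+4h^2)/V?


x^2 + 4h^2 = 2213^2 + 4*3235^2 = 4897369 + 41860900 = 46758269
sqrt(46758269) = 6838.0018
t = 6838.0018 / 3460 = 1.9763 s

1.9763


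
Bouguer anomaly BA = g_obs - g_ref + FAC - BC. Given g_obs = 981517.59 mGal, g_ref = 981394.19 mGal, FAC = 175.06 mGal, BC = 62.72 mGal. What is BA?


BA = g_obs - g_ref + FAC - BC
= 981517.59 - 981394.19 + 175.06 - 62.72
= 235.74 mGal

235.74


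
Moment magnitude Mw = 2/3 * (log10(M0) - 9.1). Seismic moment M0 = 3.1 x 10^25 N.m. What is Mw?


log10(M0) = log10(3.1 x 10^25) = 25.4914
Mw = 2/3 * (25.4914 - 9.1)
= 2/3 * 16.3914
= 10.93

10.93


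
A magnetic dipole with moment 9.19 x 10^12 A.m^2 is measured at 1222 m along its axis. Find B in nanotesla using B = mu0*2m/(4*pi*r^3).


m = 9.19 x 10^12 = 9190000000000 A.m^2
2m = 18380000000000 A.m^2
r^3 = 1222^3 = 1824793048
B = (4pi*10^-7) * 18380000000000 / (4*pi * 1824793048) * 1e9
= 23096989.189192 / 22931025735.67 * 1e9
= 1007237.5067 nT

1007237.5067


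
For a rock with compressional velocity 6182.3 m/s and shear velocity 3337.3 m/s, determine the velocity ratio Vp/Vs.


Vp/Vs = 6182.3 / 3337.3
= 1.8525

1.8525


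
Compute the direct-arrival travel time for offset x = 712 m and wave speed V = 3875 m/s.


t = x / V
= 712 / 3875
= 0.1837 s

0.1837


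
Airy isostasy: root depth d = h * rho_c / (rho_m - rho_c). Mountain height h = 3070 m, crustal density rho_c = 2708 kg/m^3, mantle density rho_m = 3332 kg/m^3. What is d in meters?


rho_m - rho_c = 3332 - 2708 = 624
d = 3070 * 2708 / 624
= 8313560 / 624
= 13323.01 m

13323.01


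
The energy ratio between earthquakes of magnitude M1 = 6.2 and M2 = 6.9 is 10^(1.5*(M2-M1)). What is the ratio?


M2 - M1 = 6.9 - 6.2 = 0.7
1.5 * 0.7 = 1.05
ratio = 10^1.05 = 11.22

11.22


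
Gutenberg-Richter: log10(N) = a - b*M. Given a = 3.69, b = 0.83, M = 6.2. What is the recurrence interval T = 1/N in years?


log10(N) = 3.69 - 0.83*6.2 = -1.456
N = 10^-1.456 = 0.034995
T = 1/N = 1/0.034995 = 28.5759 years

28.5759


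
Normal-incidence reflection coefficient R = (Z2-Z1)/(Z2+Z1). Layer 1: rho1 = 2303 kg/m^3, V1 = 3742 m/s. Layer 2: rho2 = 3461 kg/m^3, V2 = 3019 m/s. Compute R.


Z1 = 2303 * 3742 = 8617826
Z2 = 3461 * 3019 = 10448759
R = (10448759 - 8617826) / (10448759 + 8617826) = 1830933 / 19066585 = 0.096

0.096


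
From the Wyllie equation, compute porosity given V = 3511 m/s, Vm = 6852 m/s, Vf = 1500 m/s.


1/V - 1/Vm = 1/3511 - 1/6852 = 0.00013888
1/Vf - 1/Vm = 1/1500 - 1/6852 = 0.00052072
phi = 0.00013888 / 0.00052072 = 0.2667

0.2667


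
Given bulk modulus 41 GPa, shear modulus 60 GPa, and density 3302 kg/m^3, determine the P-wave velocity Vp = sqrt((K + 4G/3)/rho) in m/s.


First compute the effective modulus:
K + 4G/3 = 41e9 + 4*60e9/3 = 121000000000.0 Pa
Then divide by density:
121000000000.0 / 3302 = 36644457.9043 Pa/(kg/m^3)
Take the square root:
Vp = sqrt(36644457.9043) = 6053.47 m/s

6053.47


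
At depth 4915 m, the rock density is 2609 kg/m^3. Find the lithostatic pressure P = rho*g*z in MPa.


P = rho * g * z / 1e6
= 2609 * 9.81 * 4915 / 1e6
= 125795935.35 / 1e6
= 125.7959 MPa

125.7959


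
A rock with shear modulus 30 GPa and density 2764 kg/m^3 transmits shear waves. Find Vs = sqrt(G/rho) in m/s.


Convert G to Pa: G = 30e9 Pa
Compute G/rho = 30e9 / 2764 = 10853835.0217
Vs = sqrt(10853835.0217) = 3294.52 m/s

3294.52


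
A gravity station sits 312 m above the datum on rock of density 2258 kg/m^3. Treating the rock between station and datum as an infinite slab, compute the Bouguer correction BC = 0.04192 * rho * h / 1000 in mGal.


BC = 0.04192 * rho * h / 1000
= 0.04192 * 2258 * 312 / 1000
= 29.5325 mGal

29.5325


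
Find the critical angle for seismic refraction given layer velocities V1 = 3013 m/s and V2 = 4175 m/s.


V1/V2 = 3013/4175 = 0.721677
theta_c = arcsin(0.721677) = 46.1931 degrees

46.1931


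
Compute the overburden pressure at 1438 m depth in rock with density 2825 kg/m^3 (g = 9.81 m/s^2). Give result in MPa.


P = rho * g * z / 1e6
= 2825 * 9.81 * 1438 / 1e6
= 39851653.5 / 1e6
= 39.8517 MPa

39.8517


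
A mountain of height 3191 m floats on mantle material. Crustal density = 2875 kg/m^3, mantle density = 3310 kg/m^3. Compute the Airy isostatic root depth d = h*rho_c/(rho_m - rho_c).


rho_m - rho_c = 3310 - 2875 = 435
d = 3191 * 2875 / 435
= 9174125 / 435
= 21089.94 m

21089.94


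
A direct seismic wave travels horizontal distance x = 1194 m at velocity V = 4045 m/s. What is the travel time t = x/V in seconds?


t = x / V
= 1194 / 4045
= 0.2952 s

0.2952


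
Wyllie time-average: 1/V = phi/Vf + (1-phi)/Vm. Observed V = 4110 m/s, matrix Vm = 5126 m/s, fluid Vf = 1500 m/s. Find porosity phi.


1/V - 1/Vm = 1/4110 - 1/5126 = 4.823e-05
1/Vf - 1/Vm = 1/1500 - 1/5126 = 0.00047158
phi = 4.823e-05 / 0.00047158 = 0.1023

0.1023


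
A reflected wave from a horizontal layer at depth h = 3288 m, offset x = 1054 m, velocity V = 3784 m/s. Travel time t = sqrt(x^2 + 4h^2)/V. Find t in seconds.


x^2 + 4h^2 = 1054^2 + 4*3288^2 = 1110916 + 43243776 = 44354692
sqrt(44354692) = 6659.9318
t = 6659.9318 / 3784 = 1.76 s

1.76


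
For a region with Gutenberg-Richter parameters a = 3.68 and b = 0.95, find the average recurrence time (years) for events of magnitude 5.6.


log10(N) = 3.68 - 0.95*5.6 = -1.64
N = 10^-1.64 = 0.022909
T = 1/N = 1/0.022909 = 43.6516 years

43.6516


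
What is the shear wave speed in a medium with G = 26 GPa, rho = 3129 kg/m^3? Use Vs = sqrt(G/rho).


Convert G to Pa: G = 26e9 Pa
Compute G/rho = 26e9 / 3129 = 8309364.0141
Vs = sqrt(8309364.0141) = 2882.6 m/s

2882.6


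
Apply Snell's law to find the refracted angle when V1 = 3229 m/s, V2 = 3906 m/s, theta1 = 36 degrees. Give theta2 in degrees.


sin(theta1) = sin(36 deg) = 0.587785
sin(theta2) = V2/V1 * sin(theta1) = 3906/3229 * 0.587785 = 0.711022
theta2 = arcsin(0.711022) = 45.3181 degrees

45.3181


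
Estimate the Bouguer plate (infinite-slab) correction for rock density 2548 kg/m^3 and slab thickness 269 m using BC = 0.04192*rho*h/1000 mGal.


BC = 0.04192 * rho * h / 1000
= 0.04192 * 2548 * 269 / 1000
= 28.7325 mGal

28.7325


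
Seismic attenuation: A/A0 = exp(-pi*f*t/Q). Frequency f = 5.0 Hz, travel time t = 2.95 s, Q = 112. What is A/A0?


pi*f*t/Q = pi*5.0*2.95/112 = 0.413737
A/A0 = exp(-0.413737) = 0.661175

0.661175


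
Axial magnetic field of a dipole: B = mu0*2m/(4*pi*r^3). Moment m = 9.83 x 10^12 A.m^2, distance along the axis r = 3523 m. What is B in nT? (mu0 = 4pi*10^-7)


m = 9.83 x 10^12 = 9830000000000 A.m^2
2m = 19660000000000 A.m^2
r^3 = 3523^3 = 43725816667
B = (4pi*10^-7) * 19660000000000 / (4*pi * 43725816667) * 1e9
= 24705484.62783 / 549474817653.05 * 1e9
= 44961.9961 nT

44961.9961


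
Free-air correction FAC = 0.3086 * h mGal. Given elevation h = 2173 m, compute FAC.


FAC = 0.3086 * h
= 0.3086 * 2173
= 670.5878 mGal

670.5878


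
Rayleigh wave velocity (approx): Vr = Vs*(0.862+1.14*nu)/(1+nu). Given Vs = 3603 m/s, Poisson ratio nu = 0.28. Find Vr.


Numerator factor = 0.862 + 1.14*0.28 = 1.1812
Denominator = 1 + 0.28 = 1.28
Vr = 3603 * 1.1812 / 1.28 = 3324.89 m/s

3324.89


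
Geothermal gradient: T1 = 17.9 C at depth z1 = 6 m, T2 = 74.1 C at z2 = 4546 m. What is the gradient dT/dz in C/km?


dT = 74.1 - 17.9 = 56.2 C
dz = 4546 - 6 = 4540 m
gradient = dT/dz * 1000 = 56.2/4540 * 1000 = 12.3789 C/km

12.3789


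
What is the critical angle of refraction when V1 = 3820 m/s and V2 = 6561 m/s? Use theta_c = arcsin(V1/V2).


V1/V2 = 3820/6561 = 0.582228
theta_c = arcsin(0.582228) = 35.6074 degrees

35.6074


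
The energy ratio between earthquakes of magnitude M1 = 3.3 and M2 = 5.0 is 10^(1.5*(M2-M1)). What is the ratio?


M2 - M1 = 5.0 - 3.3 = 1.7
1.5 * 1.7 = 2.55
ratio = 10^2.55 = 354.81

354.81


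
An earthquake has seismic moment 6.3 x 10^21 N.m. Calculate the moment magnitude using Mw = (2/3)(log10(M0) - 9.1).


log10(M0) = log10(6.3 x 10^21) = 21.7993
Mw = 2/3 * (21.7993 - 9.1)
= 2/3 * 12.6993
= 8.47

8.47


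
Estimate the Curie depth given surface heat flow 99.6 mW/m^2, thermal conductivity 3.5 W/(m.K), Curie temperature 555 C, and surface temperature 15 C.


T_Curie - T_surf = 555 - 15 = 540 C
Convert q to W/m^2: 99.6 mW/m^2 = 0.0996 W/m^2
d = 540 * 3.5 / 0.0996 = 18975.9 m

18975.9


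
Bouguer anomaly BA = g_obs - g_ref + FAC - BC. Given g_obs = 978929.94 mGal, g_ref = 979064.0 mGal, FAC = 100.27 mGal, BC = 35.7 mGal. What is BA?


BA = g_obs - g_ref + FAC - BC
= 978929.94 - 979064.0 + 100.27 - 35.7
= -69.49 mGal

-69.49


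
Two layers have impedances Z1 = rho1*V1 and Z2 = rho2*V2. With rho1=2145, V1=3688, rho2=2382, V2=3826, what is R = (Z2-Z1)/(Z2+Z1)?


Z1 = 2145 * 3688 = 7910760
Z2 = 2382 * 3826 = 9113532
R = (9113532 - 7910760) / (9113532 + 7910760) = 1202772 / 17024292 = 0.0707

0.0707


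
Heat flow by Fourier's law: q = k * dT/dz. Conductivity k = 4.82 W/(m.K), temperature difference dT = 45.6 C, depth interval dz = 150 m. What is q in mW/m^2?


q = k * dT / dz * 1000
= 4.82 * 45.6 / 150 * 1000
= 1.46528 * 1000
= 1465.28 mW/m^2

1465.28


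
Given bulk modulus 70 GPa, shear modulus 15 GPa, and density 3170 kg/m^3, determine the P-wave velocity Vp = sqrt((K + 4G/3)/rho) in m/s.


First compute the effective modulus:
K + 4G/3 = 70e9 + 4*15e9/3 = 90000000000.0 Pa
Then divide by density:
90000000000.0 / 3170 = 28391167.1924 Pa/(kg/m^3)
Take the square root:
Vp = sqrt(28391167.1924) = 5328.34 m/s

5328.34


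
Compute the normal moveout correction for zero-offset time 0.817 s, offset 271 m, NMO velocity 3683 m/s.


x/Vnmo = 271/3683 = 0.073581
(x/Vnmo)^2 = 0.005414
t0^2 = 0.667489
sqrt(0.667489 + 0.005414) = 0.820307
dt = 0.820307 - 0.817 = 0.003307

0.003307


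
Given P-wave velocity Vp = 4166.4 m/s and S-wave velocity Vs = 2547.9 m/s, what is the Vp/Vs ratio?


Vp/Vs = 4166.4 / 2547.9
= 1.6352

1.6352


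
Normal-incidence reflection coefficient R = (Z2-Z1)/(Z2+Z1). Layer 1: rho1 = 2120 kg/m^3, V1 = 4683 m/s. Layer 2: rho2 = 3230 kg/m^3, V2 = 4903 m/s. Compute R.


Z1 = 2120 * 4683 = 9927960
Z2 = 3230 * 4903 = 15836690
R = (15836690 - 9927960) / (15836690 + 9927960) = 5908730 / 25764650 = 0.2293

0.2293


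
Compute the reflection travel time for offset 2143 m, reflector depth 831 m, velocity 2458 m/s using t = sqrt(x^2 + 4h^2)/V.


x^2 + 4h^2 = 2143^2 + 4*831^2 = 4592449 + 2762244 = 7354693
sqrt(7354693) = 2711.9537
t = 2711.9537 / 2458 = 1.1033 s

1.1033


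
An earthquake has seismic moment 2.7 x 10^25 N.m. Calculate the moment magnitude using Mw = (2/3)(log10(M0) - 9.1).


log10(M0) = log10(2.7 x 10^25) = 25.4314
Mw = 2/3 * (25.4314 - 9.1)
= 2/3 * 16.3314
= 10.89

10.89


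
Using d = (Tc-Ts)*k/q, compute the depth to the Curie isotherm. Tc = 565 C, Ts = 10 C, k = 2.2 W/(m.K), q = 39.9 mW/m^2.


T_Curie - T_surf = 565 - 10 = 555 C
Convert q to W/m^2: 39.9 mW/m^2 = 0.0399 W/m^2
d = 555 * 2.2 / 0.0399 = 30601.5 m

30601.5


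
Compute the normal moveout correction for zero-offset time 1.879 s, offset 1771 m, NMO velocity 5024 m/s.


x/Vnmo = 1771/5024 = 0.352508
(x/Vnmo)^2 = 0.124262
t0^2 = 3.530641
sqrt(3.530641 + 0.124262) = 1.91178
dt = 1.91178 - 1.879 = 0.03278

0.03278


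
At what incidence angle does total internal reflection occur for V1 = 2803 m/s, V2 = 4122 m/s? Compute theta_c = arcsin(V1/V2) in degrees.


V1/V2 = 2803/4122 = 0.68001
theta_c = arcsin(0.68001) = 42.8444 degrees

42.8444


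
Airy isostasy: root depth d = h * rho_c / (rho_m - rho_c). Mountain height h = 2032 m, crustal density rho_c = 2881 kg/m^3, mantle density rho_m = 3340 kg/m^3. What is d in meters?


rho_m - rho_c = 3340 - 2881 = 459
d = 2032 * 2881 / 459
= 5854192 / 459
= 12754.23 m

12754.23


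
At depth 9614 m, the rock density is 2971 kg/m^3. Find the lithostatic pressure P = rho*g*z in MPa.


P = rho * g * z / 1e6
= 2971 * 9.81 * 9614 / 1e6
= 280204933.14 / 1e6
= 280.2049 MPa

280.2049


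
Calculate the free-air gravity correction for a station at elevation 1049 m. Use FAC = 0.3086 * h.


FAC = 0.3086 * h
= 0.3086 * 1049
= 323.7214 mGal

323.7214


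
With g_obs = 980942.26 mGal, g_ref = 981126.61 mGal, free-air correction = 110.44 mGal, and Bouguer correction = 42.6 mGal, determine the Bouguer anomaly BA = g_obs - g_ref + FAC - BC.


BA = g_obs - g_ref + FAC - BC
= 980942.26 - 981126.61 + 110.44 - 42.6
= -116.51 mGal

-116.51


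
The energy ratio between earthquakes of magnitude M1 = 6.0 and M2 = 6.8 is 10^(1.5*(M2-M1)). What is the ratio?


M2 - M1 = 6.8 - 6.0 = 0.8
1.5 * 0.8 = 1.2
ratio = 10^1.2 = 15.85

15.85


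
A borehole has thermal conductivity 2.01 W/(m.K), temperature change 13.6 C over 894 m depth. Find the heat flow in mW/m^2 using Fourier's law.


q = k * dT / dz * 1000
= 2.01 * 13.6 / 894 * 1000
= 0.030577 * 1000
= 30.5772 mW/m^2

30.5772


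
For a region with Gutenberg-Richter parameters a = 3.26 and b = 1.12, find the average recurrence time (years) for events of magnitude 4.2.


log10(N) = 3.26 - 1.12*4.2 = -1.444
N = 10^-1.444 = 0.035975
T = 1/N = 1/0.035975 = 27.7971 years

27.7971


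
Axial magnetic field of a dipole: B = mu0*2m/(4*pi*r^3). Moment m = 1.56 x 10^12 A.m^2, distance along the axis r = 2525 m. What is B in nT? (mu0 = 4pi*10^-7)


m = 1.56 x 10^12 = 1560000000000 A.m^2
2m = 3120000000000 A.m^2
r^3 = 2525^3 = 16098453125
B = (4pi*10^-7) * 3120000000000 / (4*pi * 16098453125) * 1e9
= 3920707.63168 / 202299128286.64 * 1e9
= 19380.7441 nT

19380.7441


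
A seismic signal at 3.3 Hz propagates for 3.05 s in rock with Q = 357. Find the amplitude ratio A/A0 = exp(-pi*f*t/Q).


pi*f*t/Q = pi*3.3*3.05/357 = 0.088572
A/A0 = exp(-0.088572) = 0.915237

0.915237


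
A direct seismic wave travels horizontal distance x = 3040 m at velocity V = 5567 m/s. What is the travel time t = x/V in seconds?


t = x / V
= 3040 / 5567
= 0.5461 s

0.5461


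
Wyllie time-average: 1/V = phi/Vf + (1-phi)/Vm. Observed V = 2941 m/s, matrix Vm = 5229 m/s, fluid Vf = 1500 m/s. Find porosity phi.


1/V - 1/Vm = 1/2941 - 1/5229 = 0.00014878
1/Vf - 1/Vm = 1/1500 - 1/5229 = 0.00047543
phi = 0.00014878 / 0.00047543 = 0.3129

0.3129


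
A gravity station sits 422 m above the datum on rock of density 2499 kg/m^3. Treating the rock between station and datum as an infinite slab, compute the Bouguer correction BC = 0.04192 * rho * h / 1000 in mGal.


BC = 0.04192 * rho * h / 1000
= 0.04192 * 2499 * 422 / 1000
= 44.2079 mGal

44.2079


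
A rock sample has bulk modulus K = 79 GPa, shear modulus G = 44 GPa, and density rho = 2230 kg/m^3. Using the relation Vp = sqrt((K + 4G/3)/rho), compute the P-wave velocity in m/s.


First compute the effective modulus:
K + 4G/3 = 79e9 + 4*44e9/3 = 137666666666.67 Pa
Then divide by density:
137666666666.67 / 2230 = 61733931.2407 Pa/(kg/m^3)
Take the square root:
Vp = sqrt(61733931.2407) = 7857.09 m/s

7857.09


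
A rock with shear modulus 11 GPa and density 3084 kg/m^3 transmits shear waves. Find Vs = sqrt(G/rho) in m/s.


Convert G to Pa: G = 11e9 Pa
Compute G/rho = 11e9 / 3084 = 3566796.3684
Vs = sqrt(3566796.3684) = 1888.6 m/s

1888.6


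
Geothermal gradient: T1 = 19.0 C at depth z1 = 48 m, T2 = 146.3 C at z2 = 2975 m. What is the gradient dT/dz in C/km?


dT = 146.3 - 19.0 = 127.3 C
dz = 2975 - 48 = 2927 m
gradient = dT/dz * 1000 = 127.3/2927 * 1000 = 43.4916 C/km

43.4916


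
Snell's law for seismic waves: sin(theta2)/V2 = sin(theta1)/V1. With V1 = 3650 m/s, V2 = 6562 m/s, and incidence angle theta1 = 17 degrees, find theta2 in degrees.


sin(theta1) = sin(17 deg) = 0.292372
sin(theta2) = V2/V1 * sin(theta1) = 6562/3650 * 0.292372 = 0.525628
theta2 = arcsin(0.525628) = 31.7105 degrees

31.7105


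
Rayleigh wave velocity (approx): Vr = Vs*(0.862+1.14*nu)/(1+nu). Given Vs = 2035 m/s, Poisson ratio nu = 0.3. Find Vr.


Numerator factor = 0.862 + 1.14*0.3 = 1.204
Denominator = 1 + 0.3 = 1.3
Vr = 2035 * 1.204 / 1.3 = 1884.72 m/s

1884.72


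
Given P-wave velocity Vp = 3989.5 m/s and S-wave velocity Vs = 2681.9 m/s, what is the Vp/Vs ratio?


Vp/Vs = 3989.5 / 2681.9
= 1.4876

1.4876


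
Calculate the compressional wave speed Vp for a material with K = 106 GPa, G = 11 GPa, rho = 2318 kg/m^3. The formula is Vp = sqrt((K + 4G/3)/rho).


First compute the effective modulus:
K + 4G/3 = 106e9 + 4*11e9/3 = 120666666666.67 Pa
Then divide by density:
120666666666.67 / 2318 = 52056370.4343 Pa/(kg/m^3)
Take the square root:
Vp = sqrt(52056370.4343) = 7215.01 m/s

7215.01


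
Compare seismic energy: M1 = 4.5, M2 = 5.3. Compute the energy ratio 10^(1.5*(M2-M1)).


M2 - M1 = 5.3 - 4.5 = 0.8
1.5 * 0.8 = 1.2
ratio = 10^1.2 = 15.85

15.85


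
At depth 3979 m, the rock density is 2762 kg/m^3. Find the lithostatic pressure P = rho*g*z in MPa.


P = rho * g * z / 1e6
= 2762 * 9.81 * 3979 / 1e6
= 107811880.38 / 1e6
= 107.8119 MPa

107.8119


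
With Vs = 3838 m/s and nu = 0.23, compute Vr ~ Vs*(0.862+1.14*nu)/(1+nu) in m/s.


Numerator factor = 0.862 + 1.14*0.23 = 1.1242
Denominator = 1 + 0.23 = 1.23
Vr = 3838 * 1.1242 / 1.23 = 3507.87 m/s

3507.87


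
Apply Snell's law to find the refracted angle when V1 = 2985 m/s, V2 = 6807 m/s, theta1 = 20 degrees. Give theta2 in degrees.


sin(theta1) = sin(20 deg) = 0.34202
sin(theta2) = V2/V1 * sin(theta1) = 6807/2985 * 0.34202 = 0.779943
theta2 = arcsin(0.779943) = 51.2554 degrees

51.2554


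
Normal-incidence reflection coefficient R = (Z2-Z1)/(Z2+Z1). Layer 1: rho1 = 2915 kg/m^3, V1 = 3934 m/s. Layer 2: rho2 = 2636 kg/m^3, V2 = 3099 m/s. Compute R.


Z1 = 2915 * 3934 = 11467610
Z2 = 2636 * 3099 = 8168964
R = (8168964 - 11467610) / (8168964 + 11467610) = -3298646 / 19636574 = -0.168

-0.168


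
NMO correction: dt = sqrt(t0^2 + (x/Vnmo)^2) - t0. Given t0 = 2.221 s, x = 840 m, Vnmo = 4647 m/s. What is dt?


x/Vnmo = 840/4647 = 0.180762
(x/Vnmo)^2 = 0.032675
t0^2 = 4.932841
sqrt(4.932841 + 0.032675) = 2.228344
dt = 2.228344 - 2.221 = 0.007344

0.007344


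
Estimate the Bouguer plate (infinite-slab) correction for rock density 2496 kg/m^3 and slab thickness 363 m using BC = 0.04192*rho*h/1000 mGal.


BC = 0.04192 * rho * h / 1000
= 0.04192 * 2496 * 363 / 1000
= 37.9815 mGal

37.9815


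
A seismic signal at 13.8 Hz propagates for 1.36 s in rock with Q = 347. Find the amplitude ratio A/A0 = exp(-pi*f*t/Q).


pi*f*t/Q = pi*13.8*1.36/347 = 0.169918
A/A0 = exp(-0.169918) = 0.843734

0.843734


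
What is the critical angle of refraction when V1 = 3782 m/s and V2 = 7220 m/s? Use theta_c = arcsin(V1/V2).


V1/V2 = 3782/7220 = 0.523823
theta_c = arcsin(0.523823) = 31.589 degrees

31.589


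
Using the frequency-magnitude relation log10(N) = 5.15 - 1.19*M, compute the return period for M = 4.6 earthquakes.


log10(N) = 5.15 - 1.19*4.6 = -0.324
N = 10^-0.324 = 0.474242
T = 1/N = 1/0.474242 = 2.1086 years

2.1086


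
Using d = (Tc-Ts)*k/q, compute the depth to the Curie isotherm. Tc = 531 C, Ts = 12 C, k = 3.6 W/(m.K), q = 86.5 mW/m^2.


T_Curie - T_surf = 531 - 12 = 519 C
Convert q to W/m^2: 86.5 mW/m^2 = 0.0865 W/m^2
d = 519 * 3.6 / 0.0865 = 21600.0 m

21600.0


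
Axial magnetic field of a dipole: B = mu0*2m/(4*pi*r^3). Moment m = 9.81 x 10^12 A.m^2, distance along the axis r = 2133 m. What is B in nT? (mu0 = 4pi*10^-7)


m = 9.81 x 10^12 = 9810000000000 A.m^2
2m = 19620000000000 A.m^2
r^3 = 2133^3 = 9704486637
B = (4pi*10^-7) * 19620000000000 / (4*pi * 9704486637) * 1e9
= 24655219.145373 / 121950175702.64 * 1e9
= 202174.5275 nT

202174.5275


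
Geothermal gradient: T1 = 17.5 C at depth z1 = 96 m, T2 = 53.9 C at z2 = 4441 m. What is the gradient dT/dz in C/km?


dT = 53.9 - 17.5 = 36.4 C
dz = 4441 - 96 = 4345 m
gradient = dT/dz * 1000 = 36.4/4345 * 1000 = 8.3774 C/km

8.3774


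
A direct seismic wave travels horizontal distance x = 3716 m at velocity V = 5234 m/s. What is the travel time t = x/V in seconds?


t = x / V
= 3716 / 5234
= 0.71 s

0.71


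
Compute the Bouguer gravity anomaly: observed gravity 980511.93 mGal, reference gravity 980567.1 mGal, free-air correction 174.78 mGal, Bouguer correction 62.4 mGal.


BA = g_obs - g_ref + FAC - BC
= 980511.93 - 980567.1 + 174.78 - 62.4
= 57.21 mGal

57.21


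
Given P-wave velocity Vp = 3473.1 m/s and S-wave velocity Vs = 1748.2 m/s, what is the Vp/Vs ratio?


Vp/Vs = 3473.1 / 1748.2
= 1.9867

1.9867


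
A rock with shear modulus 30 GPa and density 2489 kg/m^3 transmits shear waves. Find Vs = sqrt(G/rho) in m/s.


Convert G to Pa: G = 30e9 Pa
Compute G/rho = 30e9 / 2489 = 12053033.3467
Vs = sqrt(12053033.3467) = 3471.75 m/s

3471.75


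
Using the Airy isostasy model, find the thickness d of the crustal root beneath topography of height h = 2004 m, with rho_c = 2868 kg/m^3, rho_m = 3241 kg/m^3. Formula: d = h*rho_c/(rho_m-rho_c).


rho_m - rho_c = 3241 - 2868 = 373
d = 2004 * 2868 / 373
= 5747472 / 373
= 15408.77 m

15408.77


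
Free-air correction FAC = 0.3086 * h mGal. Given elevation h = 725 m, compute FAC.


FAC = 0.3086 * h
= 0.3086 * 725
= 223.735 mGal

223.735


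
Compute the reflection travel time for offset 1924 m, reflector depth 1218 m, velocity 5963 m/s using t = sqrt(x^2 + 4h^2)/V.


x^2 + 4h^2 = 1924^2 + 4*1218^2 = 3701776 + 5934096 = 9635872
sqrt(9635872) = 3104.1701
t = 3104.1701 / 5963 = 0.5206 s

0.5206


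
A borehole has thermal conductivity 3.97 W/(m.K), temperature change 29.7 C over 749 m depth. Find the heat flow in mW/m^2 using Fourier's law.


q = k * dT / dz * 1000
= 3.97 * 29.7 / 749 * 1000
= 0.157422 * 1000
= 157.4219 mW/m^2

157.4219


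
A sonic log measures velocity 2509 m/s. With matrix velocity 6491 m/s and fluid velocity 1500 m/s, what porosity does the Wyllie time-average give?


1/V - 1/Vm = 1/2509 - 1/6491 = 0.00024451
1/Vf - 1/Vm = 1/1500 - 1/6491 = 0.00051261
phi = 0.00024451 / 0.00051261 = 0.477

0.477


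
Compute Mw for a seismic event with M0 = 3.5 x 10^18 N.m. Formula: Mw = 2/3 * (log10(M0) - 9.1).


log10(M0) = log10(3.5 x 10^18) = 18.5441
Mw = 2/3 * (18.5441 - 9.1)
= 2/3 * 9.4441
= 6.3

6.3


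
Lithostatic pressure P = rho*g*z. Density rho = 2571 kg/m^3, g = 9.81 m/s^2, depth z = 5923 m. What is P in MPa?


P = rho * g * z / 1e6
= 2571 * 9.81 * 5923 / 1e6
= 149387003.73 / 1e6
= 149.387 MPa

149.387


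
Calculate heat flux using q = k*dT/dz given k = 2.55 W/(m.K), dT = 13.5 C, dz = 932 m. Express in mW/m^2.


q = k * dT / dz * 1000
= 2.55 * 13.5 / 932 * 1000
= 0.036937 * 1000
= 36.9367 mW/m^2

36.9367


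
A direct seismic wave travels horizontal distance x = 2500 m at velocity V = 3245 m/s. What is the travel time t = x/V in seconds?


t = x / V
= 2500 / 3245
= 0.7704 s

0.7704


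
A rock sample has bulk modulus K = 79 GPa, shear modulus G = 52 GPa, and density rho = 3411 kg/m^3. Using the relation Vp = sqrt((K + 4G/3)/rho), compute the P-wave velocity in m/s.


First compute the effective modulus:
K + 4G/3 = 79e9 + 4*52e9/3 = 148333333333.33 Pa
Then divide by density:
148333333333.33 / 3411 = 43486758.5263 Pa/(kg/m^3)
Take the square root:
Vp = sqrt(43486758.5263) = 6594.45 m/s

6594.45


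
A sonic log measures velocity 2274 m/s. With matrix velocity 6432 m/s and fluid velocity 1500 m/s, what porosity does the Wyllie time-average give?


1/V - 1/Vm = 1/2274 - 1/6432 = 0.00028428
1/Vf - 1/Vm = 1/1500 - 1/6432 = 0.00051119
phi = 0.00028428 / 0.00051119 = 0.5561

0.5561


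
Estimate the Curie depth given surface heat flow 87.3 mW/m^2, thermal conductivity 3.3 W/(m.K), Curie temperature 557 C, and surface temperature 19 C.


T_Curie - T_surf = 557 - 19 = 538 C
Convert q to W/m^2: 87.3 mW/m^2 = 0.0873 W/m^2
d = 538 * 3.3 / 0.0873 = 20336.77 m

20336.77


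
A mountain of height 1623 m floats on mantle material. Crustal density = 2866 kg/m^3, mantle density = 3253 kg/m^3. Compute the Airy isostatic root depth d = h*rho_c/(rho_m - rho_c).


rho_m - rho_c = 3253 - 2866 = 387
d = 1623 * 2866 / 387
= 4651518 / 387
= 12019.43 m

12019.43


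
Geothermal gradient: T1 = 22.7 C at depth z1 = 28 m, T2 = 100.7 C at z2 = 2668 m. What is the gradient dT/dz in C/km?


dT = 100.7 - 22.7 = 78.0 C
dz = 2668 - 28 = 2640 m
gradient = dT/dz * 1000 = 78.0/2640 * 1000 = 29.5455 C/km

29.5455


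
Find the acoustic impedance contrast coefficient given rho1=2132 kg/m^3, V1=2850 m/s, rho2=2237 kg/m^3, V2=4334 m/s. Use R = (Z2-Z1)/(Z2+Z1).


Z1 = 2132 * 2850 = 6076200
Z2 = 2237 * 4334 = 9695158
R = (9695158 - 6076200) / (9695158 + 6076200) = 3618958 / 15771358 = 0.2295

0.2295


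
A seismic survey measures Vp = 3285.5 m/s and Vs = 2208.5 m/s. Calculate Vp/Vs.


Vp/Vs = 3285.5 / 2208.5
= 1.4877

1.4877


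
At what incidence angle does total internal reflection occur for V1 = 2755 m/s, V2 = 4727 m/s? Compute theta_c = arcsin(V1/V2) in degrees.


V1/V2 = 2755/4727 = 0.582822
theta_c = arcsin(0.582822) = 35.6493 degrees

35.6493


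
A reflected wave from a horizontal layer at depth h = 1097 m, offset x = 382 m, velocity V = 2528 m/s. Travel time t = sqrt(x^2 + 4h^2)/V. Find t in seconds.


x^2 + 4h^2 = 382^2 + 4*1097^2 = 145924 + 4813636 = 4959560
sqrt(4959560) = 2227.007
t = 2227.007 / 2528 = 0.8809 s

0.8809


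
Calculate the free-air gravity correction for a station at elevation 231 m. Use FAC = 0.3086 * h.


FAC = 0.3086 * h
= 0.3086 * 231
= 71.2866 mGal

71.2866


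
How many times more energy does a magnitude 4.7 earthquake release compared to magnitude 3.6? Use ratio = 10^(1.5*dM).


M2 - M1 = 4.7 - 3.6 = 1.1
1.5 * 1.1 = 1.65
ratio = 10^1.65 = 44.67

44.67


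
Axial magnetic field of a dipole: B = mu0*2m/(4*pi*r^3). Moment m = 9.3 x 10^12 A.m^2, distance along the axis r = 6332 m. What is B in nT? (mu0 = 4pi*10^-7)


m = 9.3 x 10^12 = 9300000000000 A.m^2
2m = 18600000000000 A.m^2
r^3 = 6332^3 = 253876626368
B = (4pi*10^-7) * 18600000000000 / (4*pi * 253876626368) * 1e9
= 23373449.342708 / 3190307777263.48 * 1e9
= 7326.3932 nT

7326.3932


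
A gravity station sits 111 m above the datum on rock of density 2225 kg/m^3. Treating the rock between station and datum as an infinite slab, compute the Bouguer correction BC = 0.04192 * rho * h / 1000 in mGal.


BC = 0.04192 * rho * h / 1000
= 0.04192 * 2225 * 111 / 1000
= 10.3532 mGal

10.3532


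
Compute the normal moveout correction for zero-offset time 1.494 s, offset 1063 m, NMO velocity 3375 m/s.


x/Vnmo = 1063/3375 = 0.314963
(x/Vnmo)^2 = 0.099202
t0^2 = 2.232036
sqrt(2.232036 + 0.099202) = 1.526839
dt = 1.526839 - 1.494 = 0.032839

0.032839


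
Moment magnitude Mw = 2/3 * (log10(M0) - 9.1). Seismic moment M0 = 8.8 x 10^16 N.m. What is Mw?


log10(M0) = log10(8.8 x 10^16) = 16.9445
Mw = 2/3 * (16.9445 - 9.1)
= 2/3 * 7.8445
= 5.23

5.23


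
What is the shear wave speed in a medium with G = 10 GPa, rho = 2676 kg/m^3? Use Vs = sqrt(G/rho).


Convert G to Pa: G = 10e9 Pa
Compute G/rho = 10e9 / 2676 = 3736920.7773
Vs = sqrt(3736920.7773) = 1933.11 m/s

1933.11


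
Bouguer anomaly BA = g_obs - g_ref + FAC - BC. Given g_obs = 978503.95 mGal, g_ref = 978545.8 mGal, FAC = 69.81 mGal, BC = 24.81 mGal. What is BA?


BA = g_obs - g_ref + FAC - BC
= 978503.95 - 978545.8 + 69.81 - 24.81
= 3.15 mGal

3.15


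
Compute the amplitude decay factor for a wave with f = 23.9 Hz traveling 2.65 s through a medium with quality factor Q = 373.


pi*f*t/Q = pi*23.9*2.65/373 = 0.533439
A/A0 = exp(-0.533439) = 0.586584

0.586584


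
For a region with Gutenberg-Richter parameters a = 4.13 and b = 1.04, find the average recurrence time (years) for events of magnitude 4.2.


log10(N) = 4.13 - 1.04*4.2 = -0.238
N = 10^-0.238 = 0.578096
T = 1/N = 1/0.578096 = 1.7298 years

1.7298


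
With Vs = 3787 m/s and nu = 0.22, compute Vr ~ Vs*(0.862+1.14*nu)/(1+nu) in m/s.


Numerator factor = 0.862 + 1.14*0.22 = 1.1128
Denominator = 1 + 0.22 = 1.22
Vr = 3787 * 1.1128 / 1.22 = 3454.24 m/s

3454.24


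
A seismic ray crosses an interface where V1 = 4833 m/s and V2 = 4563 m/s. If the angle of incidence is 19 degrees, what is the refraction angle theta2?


sin(theta1) = sin(19 deg) = 0.325568
sin(theta2) = V2/V1 * sin(theta1) = 4563/4833 * 0.325568 = 0.30738
theta2 = arcsin(0.30738) = 17.9014 degrees

17.9014


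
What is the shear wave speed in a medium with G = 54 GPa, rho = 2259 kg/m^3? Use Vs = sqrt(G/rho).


Convert G to Pa: G = 54e9 Pa
Compute G/rho = 54e9 / 2259 = 23904382.4701
Vs = sqrt(23904382.4701) = 4889.21 m/s

4889.21


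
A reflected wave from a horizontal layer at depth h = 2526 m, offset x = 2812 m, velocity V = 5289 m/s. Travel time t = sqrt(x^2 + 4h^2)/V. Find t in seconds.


x^2 + 4h^2 = 2812^2 + 4*2526^2 = 7907344 + 25522704 = 33430048
sqrt(33430048) = 5781.8724
t = 5781.8724 / 5289 = 1.0932 s

1.0932


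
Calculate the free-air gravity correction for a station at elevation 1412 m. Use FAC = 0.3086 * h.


FAC = 0.3086 * h
= 0.3086 * 1412
= 435.7432 mGal

435.7432


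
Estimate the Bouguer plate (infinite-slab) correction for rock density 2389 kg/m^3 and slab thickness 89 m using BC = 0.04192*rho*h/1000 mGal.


BC = 0.04192 * rho * h / 1000
= 0.04192 * 2389 * 89 / 1000
= 8.9131 mGal

8.9131


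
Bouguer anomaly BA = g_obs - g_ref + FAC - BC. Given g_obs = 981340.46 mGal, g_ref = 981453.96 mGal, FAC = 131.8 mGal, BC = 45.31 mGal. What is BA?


BA = g_obs - g_ref + FAC - BC
= 981340.46 - 981453.96 + 131.8 - 45.31
= -27.01 mGal

-27.01


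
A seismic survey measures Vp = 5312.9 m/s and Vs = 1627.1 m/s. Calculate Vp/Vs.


Vp/Vs = 5312.9 / 1627.1
= 3.2653

3.2653


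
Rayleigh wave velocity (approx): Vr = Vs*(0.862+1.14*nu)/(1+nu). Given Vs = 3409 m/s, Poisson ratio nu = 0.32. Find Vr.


Numerator factor = 0.862 + 1.14*0.32 = 1.2268
Denominator = 1 + 0.32 = 1.32
Vr = 3409 * 1.2268 / 1.32 = 3168.3 m/s

3168.3


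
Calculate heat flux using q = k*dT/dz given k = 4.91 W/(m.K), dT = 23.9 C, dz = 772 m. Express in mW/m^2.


q = k * dT / dz * 1000
= 4.91 * 23.9 / 772 * 1000
= 0.152006 * 1000
= 152.0065 mW/m^2

152.0065


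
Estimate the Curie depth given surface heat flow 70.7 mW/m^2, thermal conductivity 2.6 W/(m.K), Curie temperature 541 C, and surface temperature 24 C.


T_Curie - T_surf = 541 - 24 = 517 C
Convert q to W/m^2: 70.7 mW/m^2 = 0.0707 W/m^2
d = 517 * 2.6 / 0.0707 = 19012.73 m

19012.73


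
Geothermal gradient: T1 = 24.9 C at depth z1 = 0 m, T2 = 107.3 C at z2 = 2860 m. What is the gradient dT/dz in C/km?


dT = 107.3 - 24.9 = 82.4 C
dz = 2860 - 0 = 2860 m
gradient = dT/dz * 1000 = 82.4/2860 * 1000 = 28.8112 C/km

28.8112


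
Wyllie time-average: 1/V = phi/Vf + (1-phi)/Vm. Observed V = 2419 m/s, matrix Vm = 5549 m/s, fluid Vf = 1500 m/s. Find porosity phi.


1/V - 1/Vm = 1/2419 - 1/5549 = 0.00023318
1/Vf - 1/Vm = 1/1500 - 1/5549 = 0.00048645
phi = 0.00023318 / 0.00048645 = 0.4793

0.4793


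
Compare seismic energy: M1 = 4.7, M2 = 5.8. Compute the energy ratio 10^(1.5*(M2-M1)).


M2 - M1 = 5.8 - 4.7 = 1.1
1.5 * 1.1 = 1.65
ratio = 10^1.65 = 44.67

44.67


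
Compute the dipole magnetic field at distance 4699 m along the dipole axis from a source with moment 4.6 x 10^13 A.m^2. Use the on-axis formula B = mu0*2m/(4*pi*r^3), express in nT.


m = 4.6 x 10^13 = 46000000000000 A.m^2
2m = 92000000000000 A.m^2
r^3 = 4699^3 = 103756744099
B = (4pi*10^-7) * 92000000000000 / (4*pi * 103756744099) * 1e9
= 115610609.652104 / 1303845700087.26 * 1e9
= 88668.935 nT

88668.935


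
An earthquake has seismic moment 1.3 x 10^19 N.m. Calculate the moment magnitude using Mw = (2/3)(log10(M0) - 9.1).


log10(M0) = log10(1.3 x 10^19) = 19.1139
Mw = 2/3 * (19.1139 - 9.1)
= 2/3 * 10.0139
= 6.68

6.68


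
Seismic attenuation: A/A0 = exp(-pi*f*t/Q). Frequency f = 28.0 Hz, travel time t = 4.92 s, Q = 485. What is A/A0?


pi*f*t/Q = pi*28.0*4.92/485 = 0.892342
A/A0 = exp(-0.892342) = 0.409695

0.409695


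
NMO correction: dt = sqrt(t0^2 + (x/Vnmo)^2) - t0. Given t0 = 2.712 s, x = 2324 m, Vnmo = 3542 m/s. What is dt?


x/Vnmo = 2324/3542 = 0.656126
(x/Vnmo)^2 = 0.430502
t0^2 = 7.354944
sqrt(7.354944 + 0.430502) = 2.790241
dt = 2.790241 - 2.712 = 0.078241

0.078241


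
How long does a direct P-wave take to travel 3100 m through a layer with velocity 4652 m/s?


t = x / V
= 3100 / 4652
= 0.6664 s

0.6664


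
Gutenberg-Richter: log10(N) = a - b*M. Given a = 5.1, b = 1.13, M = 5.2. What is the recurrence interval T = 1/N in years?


log10(N) = 5.1 - 1.13*5.2 = -0.776
N = 10^-0.776 = 0.167494
T = 1/N = 1/0.167494 = 5.9704 years

5.9704


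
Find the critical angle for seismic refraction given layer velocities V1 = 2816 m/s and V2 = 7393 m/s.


V1/V2 = 2816/7393 = 0.380901
theta_c = arcsin(0.380901) = 22.3895 degrees

22.3895


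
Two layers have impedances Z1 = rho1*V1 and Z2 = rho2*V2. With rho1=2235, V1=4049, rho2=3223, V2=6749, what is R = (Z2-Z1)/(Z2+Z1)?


Z1 = 2235 * 4049 = 9049515
Z2 = 3223 * 6749 = 21752027
R = (21752027 - 9049515) / (21752027 + 9049515) = 12702512 / 30801542 = 0.4124

0.4124


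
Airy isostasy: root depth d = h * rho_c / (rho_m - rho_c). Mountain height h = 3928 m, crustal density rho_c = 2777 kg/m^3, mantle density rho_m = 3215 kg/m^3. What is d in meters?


rho_m - rho_c = 3215 - 2777 = 438
d = 3928 * 2777 / 438
= 10908056 / 438
= 24904.24 m

24904.24


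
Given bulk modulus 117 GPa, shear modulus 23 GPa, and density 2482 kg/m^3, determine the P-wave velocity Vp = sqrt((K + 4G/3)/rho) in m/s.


First compute the effective modulus:
K + 4G/3 = 117e9 + 4*23e9/3 = 147666666666.67 Pa
Then divide by density:
147666666666.67 / 2482 = 59495030.8891 Pa/(kg/m^3)
Take the square root:
Vp = sqrt(59495030.8891) = 7713.3 m/s

7713.3


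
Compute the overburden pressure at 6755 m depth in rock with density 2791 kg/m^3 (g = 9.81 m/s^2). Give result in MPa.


P = rho * g * z / 1e6
= 2791 * 9.81 * 6755 / 1e6
= 184949941.05 / 1e6
= 184.9499 MPa

184.9499


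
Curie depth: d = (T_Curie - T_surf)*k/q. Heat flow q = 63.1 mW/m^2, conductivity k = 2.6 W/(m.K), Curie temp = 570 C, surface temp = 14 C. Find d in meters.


T_Curie - T_surf = 570 - 14 = 556 C
Convert q to W/m^2: 63.1 mW/m^2 = 0.0631 W/m^2
d = 556 * 2.6 / 0.0631 = 22909.67 m

22909.67


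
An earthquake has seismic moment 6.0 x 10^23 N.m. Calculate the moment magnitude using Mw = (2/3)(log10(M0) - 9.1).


log10(M0) = log10(6.0 x 10^23) = 23.7782
Mw = 2/3 * (23.7782 - 9.1)
= 2/3 * 14.6782
= 9.79

9.79


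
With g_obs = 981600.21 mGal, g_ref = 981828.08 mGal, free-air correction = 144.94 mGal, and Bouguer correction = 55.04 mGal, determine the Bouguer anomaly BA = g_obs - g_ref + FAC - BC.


BA = g_obs - g_ref + FAC - BC
= 981600.21 - 981828.08 + 144.94 - 55.04
= -137.97 mGal

-137.97


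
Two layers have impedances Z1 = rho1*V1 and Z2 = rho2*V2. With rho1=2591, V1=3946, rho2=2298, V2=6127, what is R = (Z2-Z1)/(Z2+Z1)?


Z1 = 2591 * 3946 = 10224086
Z2 = 2298 * 6127 = 14079846
R = (14079846 - 10224086) / (14079846 + 10224086) = 3855760 / 24303932 = 0.1586

0.1586


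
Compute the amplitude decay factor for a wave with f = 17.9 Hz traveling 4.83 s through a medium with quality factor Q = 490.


pi*f*t/Q = pi*17.9*4.83/490 = 0.554312
A/A0 = exp(-0.554312) = 0.574468

0.574468
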